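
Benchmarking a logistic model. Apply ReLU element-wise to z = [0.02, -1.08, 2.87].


ReLU(0.02) = max(0, 0.02) = 0.02
ReLU(-1.08) = max(0, -1.08) = 0.0
ReLU(2.87) = max(0, 2.87) = 2.87
result = [0.02, 0.0, 2.87]

[0.02, 0.0, 2.87]


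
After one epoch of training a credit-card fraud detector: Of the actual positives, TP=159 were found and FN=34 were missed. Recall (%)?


Recall = TP/(TP+FN)
= 159/(159+34)
= 159/193 = 82.38%

82.38%


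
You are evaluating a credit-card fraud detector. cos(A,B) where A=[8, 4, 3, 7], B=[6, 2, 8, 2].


A·B = 8·6 + 4·2 + 3·8 + 7·2 = 94
‖A‖ = √138 = 11.7473, ‖B‖ = √108 = 10.3923
cos = 94/(√138·√108) = 94/√14904 = 0.77

0.77


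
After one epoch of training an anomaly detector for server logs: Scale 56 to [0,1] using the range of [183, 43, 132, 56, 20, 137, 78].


min=20, max=183
(56-20)/(183-20) = 36/163 = 0.2209

0.2209


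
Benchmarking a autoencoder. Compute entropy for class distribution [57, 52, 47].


Probabilities: [57/156, 52/156, 47/156] ≈ [0.3654, 0.3333, 0.3013]
H = -((57/156)·log₂(57/156) + (52/156)·log₂(52/156) + (47/156)·log₂(47/156))
  = 1.5805 bits

1.5805 bits


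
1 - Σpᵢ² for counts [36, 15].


Probabilities: [36/51, 15/51] ≈ [0.7059, 0.2941]
Σpᵢ² = (1296 + 225)/51² = 1521/2601
Gini = 1 - Σpᵢ² = 1 - 1521/2601 = 0.4152

0.4152


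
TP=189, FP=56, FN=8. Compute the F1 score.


Precision = 189/245 = 0.7714
Recall = 189/197 = 0.9594
F1 = 2·P·R/(P+R) = 2·TP/(2·TP+FP+FN) = 378/(378+56+8) = 378/442 = 0.8552

0.8552


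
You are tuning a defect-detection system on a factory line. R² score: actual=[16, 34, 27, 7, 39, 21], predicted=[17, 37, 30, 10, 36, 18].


ȳ = 24
SS_res = Σ(y-ŷ)² = 46
SS_tot = Σ(y-ȳ)² = 696
R² = 1 - SS_res/SS_tot = 1 - 0.0661 = 0.9339

0.9339


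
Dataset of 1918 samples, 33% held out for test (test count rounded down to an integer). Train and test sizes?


Test = ⌊1918·33/100⌋ = 632
Train = 1918 - 632 = 1286

Train: 1286, Test: 632


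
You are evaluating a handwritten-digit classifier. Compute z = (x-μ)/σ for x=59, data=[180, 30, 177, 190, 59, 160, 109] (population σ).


μ = 129.2857, σ = 59.3867
z = (59 - 129.2857)/59.3867 = -1.1835

-1.1835


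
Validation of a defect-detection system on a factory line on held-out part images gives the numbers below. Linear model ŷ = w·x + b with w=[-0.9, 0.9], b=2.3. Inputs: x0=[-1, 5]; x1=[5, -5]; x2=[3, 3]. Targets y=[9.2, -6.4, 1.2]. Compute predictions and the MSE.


ŷ0 = (-0.9)·(-1) + (0.9)·(5) + 2.3 = 7.7
ŷ1 = (-0.9)·(5) + (0.9)·(-5) + 2.3 = -6.7
ŷ2 = (-0.9)·(3) + (0.9)·(3) + 2.3 = 2.3
errors² = [2.25, 0.09, 1.21]
MSE = 3.5500/3 = 1.1833

1.1833


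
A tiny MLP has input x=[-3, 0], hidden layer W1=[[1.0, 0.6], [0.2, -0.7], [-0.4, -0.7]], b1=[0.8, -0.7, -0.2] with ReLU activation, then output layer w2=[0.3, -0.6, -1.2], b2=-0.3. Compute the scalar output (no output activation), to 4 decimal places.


z1[0] = (1.0)·(-3) + (0.6)·(0) + 0.8 = -2.2
z1[1] = (0.2)·(-3) + (-0.7)·(0) - 0.7 = -1.3
z1[2] = (-0.4)·(-3) + (-0.7)·(0) - 0.2 = 1.0
h = ReLU(z1) = [0.0, 0.0, 1.0]
output = (0.3)·(0.0) + (-0.6)·(0.0) + (-1.2)·(1.0) - 0.3 = -1.5

-1.5


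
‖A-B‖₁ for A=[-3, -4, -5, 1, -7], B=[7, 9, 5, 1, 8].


d = |-3-7| + |-4-9| + |-5-5| + |1-1| + |-7-8|
  = 10 + 13 + 10 + 0 + 15
  = 48

48


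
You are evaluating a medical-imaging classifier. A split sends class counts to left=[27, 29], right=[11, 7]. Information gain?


Parent = [38, 36], H_parent = 0.9995
H_left = 0.9991 (n=56), H_right = 0.9641 (n=18)
H_children = (56/74)·0.9991 + (18/74)·0.9641 = 0.9906
IG = 0.9995 - 0.9906 = 0.0089

0.0089


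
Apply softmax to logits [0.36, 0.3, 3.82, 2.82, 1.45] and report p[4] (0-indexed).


Exponentials: e^0.36=1.4333, e^0.3=1.3499, e^3.82=45.6042, e^2.82=16.7769, e^1.45=4.2631
Sum = 69.4274
Softmax = [0.0206, 0.0194, 0.6569, 0.2416, 0.0614]
p[4] = 4.2631/69.4274 = 0.0614

0.0614


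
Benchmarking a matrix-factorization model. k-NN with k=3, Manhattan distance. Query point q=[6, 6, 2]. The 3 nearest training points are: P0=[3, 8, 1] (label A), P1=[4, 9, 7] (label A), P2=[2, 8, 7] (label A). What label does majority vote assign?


d(q,P0) = 6  (label A)
d(q,P1) = 10  (label A)
d(q,P2) = 11  (label A)
Votes: A=3, B=0
Majority → A

A


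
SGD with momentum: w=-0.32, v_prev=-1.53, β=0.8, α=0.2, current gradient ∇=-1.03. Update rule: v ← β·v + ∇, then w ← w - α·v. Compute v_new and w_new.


v_new = 0.8·-1.53 - 1.03 = -1.224 - 1.03 = -2.254
w_new = -0.32 - 0.2·-2.254 = -0.32 + 0.4508 = 0.1308

v_new=-2.254, w_new=0.1308


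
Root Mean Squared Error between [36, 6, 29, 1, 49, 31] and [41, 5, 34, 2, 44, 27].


MSE = 93/6 = 15.5
RMSE = √(93/6) = 3.937

3.937


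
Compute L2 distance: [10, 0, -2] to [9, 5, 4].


d = √((10-9)² + (0-5)² + (-2-4)²)
  = √(1 + 25 + 36)
  = √62 = 7.874

7.874


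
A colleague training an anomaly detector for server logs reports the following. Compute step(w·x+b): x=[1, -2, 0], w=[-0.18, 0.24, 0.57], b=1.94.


z = (1)·(-0.18) + (-2)·(0.24) + (0)·(0.57) + 1.94
  = 1.28
step(z) = 1 (z≥0)

1


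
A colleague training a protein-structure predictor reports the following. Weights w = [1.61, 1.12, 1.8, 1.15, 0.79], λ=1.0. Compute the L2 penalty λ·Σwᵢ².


‖w‖₂² = (1.61)² + (1.12)² + (1.8)² + (1.15)² + (0.79)²
     = 2.5921 + 1.2544 + 3.24 + 1.3225 + 0.6241
     = 9.0331
λ·‖w‖₂² = 1.0·9.0331 = 9.0331

9.0331


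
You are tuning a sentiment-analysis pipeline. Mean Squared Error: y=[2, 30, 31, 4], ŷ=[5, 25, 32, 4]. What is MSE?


Squared errors: (2-5)²=9, (30-25)²=25, (31-32)²=1, (4-4)²=0
Sum = 35
MSE = 35/4 = 35/4

35/4


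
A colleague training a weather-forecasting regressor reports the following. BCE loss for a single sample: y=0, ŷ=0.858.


BCE = -[y·ln(p) + (1-y)·ln(1-p)]
= -0 - 1·ln(1-0.858)
= -ln(0.142) = 1.9519

1.9519


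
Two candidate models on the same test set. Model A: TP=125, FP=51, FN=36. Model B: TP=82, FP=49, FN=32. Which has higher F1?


Model A: P=125/176=0.7102, R=125/161=0.7764, F1=2PR/(P+R)=2TP/(2TP+FP+FN)=250/337=0.7418
Model B: P=82/131=0.626, R=82/114=0.7193, F1=2PR/(P+R)=2TP/(2TP+FP+FN)=164/245=0.6694
0.7418 > 0.6694 → Model A

Model A


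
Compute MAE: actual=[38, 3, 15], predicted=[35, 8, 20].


Absolute errors: |38-35|=3, |3-8|=5, |15-20|=5
Sum = 13
MAE = 13/3 = 13/3

13/3


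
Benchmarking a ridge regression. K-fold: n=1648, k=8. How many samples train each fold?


Fold size = 1648/8 = 206
Training per fold = 1648 - 206 = 1442

1442


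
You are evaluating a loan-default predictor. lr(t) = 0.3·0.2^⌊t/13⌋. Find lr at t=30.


n_drops = ⌊30/13⌋ = 2
lr = 0.3·0.2^2 = 0.3·0.04 = 0.012

0.012


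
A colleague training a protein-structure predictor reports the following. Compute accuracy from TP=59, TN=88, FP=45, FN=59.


Accuracy = (TP+TN)/(TP+TN+FP+FN)
= (59+88)/(251)
= 147/251 = 58.57%

58.57%


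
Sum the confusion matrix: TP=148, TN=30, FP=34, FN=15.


Total = TP + TN + FP + FN
= 148 + 30 + 34 + 15
= 227
(Predicted positive: 182, predicted negative: 45)

227


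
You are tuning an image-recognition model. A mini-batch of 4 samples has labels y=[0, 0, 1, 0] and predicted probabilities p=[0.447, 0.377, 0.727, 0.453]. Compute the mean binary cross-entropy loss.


L[0] = -ln(1-0.447) = -ln(0.553) = 0.5924
L[1] = -ln(1-0.377) = -ln(0.623) = 0.4732
L[2] = -ln(0.727) = 0.3188
L[3] = -ln(1-0.453) = -ln(0.547) = 0.6033
mean = (0.5924 + 0.4732 + 0.3188 + 0.6033)/4 = 0.4969

0.4969


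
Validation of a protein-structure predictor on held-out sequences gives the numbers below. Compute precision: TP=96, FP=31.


Precision = TP/(TP+FP)
= 96/(96+31)
= 96/127 = 75.59%

75.59%


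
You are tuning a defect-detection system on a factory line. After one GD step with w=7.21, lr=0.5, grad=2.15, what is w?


w_new = w - α·∇
= 7.21 - 0.5·2.15
= 7.21 - 1.075
= 6.135

6.135


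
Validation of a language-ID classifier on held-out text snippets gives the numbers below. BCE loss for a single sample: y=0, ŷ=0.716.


BCE = -[y·ln(p) + (1-y)·ln(1-p)]
= -0 - 1·ln(1-0.716)
= -ln(0.284) = 1.2588

1.2588


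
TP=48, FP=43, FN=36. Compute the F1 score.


Precision = 48/91 = 0.5275
Recall = 48/84 = 0.5714
F1 = 2·P·R/(P+R) = 2·TP/(2·TP+FP+FN) = 96/(96+43+36) = 96/175 = 0.5486

0.5486


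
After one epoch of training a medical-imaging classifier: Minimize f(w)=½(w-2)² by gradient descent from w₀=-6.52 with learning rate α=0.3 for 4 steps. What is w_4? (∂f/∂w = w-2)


step 1: grad = -6.52-2 = -8.52; w = -6.52 - 0.3·(-8.52) = -3.964
step 2: grad = -3.964-2 = -5.964; w = -3.964 - 0.3·(-5.964) = -2.1748
step 3: grad = -2.1748-2 = -4.1748; w = -2.1748 - 0.3·(-4.1748) = -0.92236
step 4: grad = -0.92236-2 = -2.92236; w = -0.92236 - 0.3·(-2.92236) = -0.045652

-0.045652


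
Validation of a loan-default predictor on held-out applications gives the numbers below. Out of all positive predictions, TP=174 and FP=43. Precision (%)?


Precision = TP/(TP+FP)
= 174/(174+43)
= 174/217 = 80.18%

80.18%


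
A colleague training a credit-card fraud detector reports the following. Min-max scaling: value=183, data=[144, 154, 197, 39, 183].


min=39, max=197
(183-39)/(197-39) = 144/158 = 0.9114

0.9114


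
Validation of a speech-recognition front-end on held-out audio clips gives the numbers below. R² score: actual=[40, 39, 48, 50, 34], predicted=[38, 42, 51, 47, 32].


ȳ = 42.2
SS_res = Σ(y-ŷ)² = 35
SS_tot = Σ(y-ȳ)² = 176.8
R² = 1 - SS_res/SS_tot = 1 - 0.198 = 0.802

0.802


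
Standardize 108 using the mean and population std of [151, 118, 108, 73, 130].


μ = 116, σ = 25.838
z = (108 - 116)/25.838 = -0.3096

-0.3096


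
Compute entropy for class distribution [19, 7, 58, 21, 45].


Probabilities: [19/150, 7/150, 58/150, 21/150, 45/150] ≈ [0.1267, 0.0467, 0.3867, 0.14, 0.3]
H = -((19/150)·log₂(19/150) + (7/150)·log₂(7/150) + (58/150)·log₂(58/150) + (21/150)·log₂(21/150) + (45/150)·log₂(45/150))
  = 2.0322 bits

2.0322 bits


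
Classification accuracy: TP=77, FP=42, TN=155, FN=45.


Accuracy = (TP+TN)/(TP+TN+FP+FN)
= (77+155)/(319)
= 232/319 = 72.73%

72.73%


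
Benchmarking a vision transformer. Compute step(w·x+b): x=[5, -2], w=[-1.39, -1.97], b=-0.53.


z = (5)·(-1.39) + (-2)·(-1.97) - 0.53
  = -3.54
step(z) = 0 (z<0)

0


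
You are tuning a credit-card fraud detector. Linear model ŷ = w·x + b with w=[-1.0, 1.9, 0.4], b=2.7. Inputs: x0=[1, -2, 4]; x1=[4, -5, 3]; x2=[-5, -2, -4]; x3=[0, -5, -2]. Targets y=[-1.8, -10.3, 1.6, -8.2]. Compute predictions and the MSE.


ŷ0 = (-1.0)·(1) + (1.9)·(-2) + (0.4)·(4) + 2.7 = -0.5
ŷ1 = (-1.0)·(4) + (1.9)·(-5) + (0.4)·(3) + 2.7 = -9.6
ŷ2 = (-1.0)·(-5) + (1.9)·(-2) + (0.4)·(-4) + 2.7 = 2.3
ŷ3 = (-1.0)·(0) + (1.9)·(-5) + (0.4)·(-2) + 2.7 = -7.6
errors² = [1.69, 0.49, 0.49, 0.36]
MSE = 3.0300/4 = 0.7575

0.7575


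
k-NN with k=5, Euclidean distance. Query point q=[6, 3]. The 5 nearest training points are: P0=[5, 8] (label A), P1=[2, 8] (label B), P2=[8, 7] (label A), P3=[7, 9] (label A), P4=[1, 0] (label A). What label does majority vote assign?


d(q,P0) = 5.099  (label A)
d(q,P1) = 6.4031  (label B)
d(q,P2) = 4.4721  (label A)
d(q,P3) = 6.0828  (label A)
d(q,P4) = 5.831  (label A)
Votes: A=4, B=1
Majority → A

A


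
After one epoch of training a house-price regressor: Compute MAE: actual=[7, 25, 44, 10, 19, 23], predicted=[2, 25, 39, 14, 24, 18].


Absolute errors: |7-2|=5, |25-25|=0, |44-39|=5, |10-14|=4, |19-24|=5, |23-18|=5
Sum = 24
MAE = 24/6 = 4

4


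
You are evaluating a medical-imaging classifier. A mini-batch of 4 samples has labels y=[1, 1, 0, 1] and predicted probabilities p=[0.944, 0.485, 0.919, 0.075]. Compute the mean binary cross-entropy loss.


L[0] = -ln(0.944) = 0.0576
L[1] = -ln(0.485) = 0.7236
L[2] = -ln(1-0.919) = -ln(0.081) = 2.5133
L[3] = -ln(0.075) = 2.5903
mean = (0.0576 + 0.7236 + 2.5133 + 2.5903)/4 = 1.4712

1.4712


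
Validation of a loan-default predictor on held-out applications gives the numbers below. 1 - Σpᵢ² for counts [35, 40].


Probabilities: [35/75, 40/75] ≈ [0.4667, 0.5333]
Σpᵢ² = (1225 + 1600)/75² = 2825/5625
Gini = 1 - Σpᵢ² = 1 - 2825/5625 = 0.4978

0.4978


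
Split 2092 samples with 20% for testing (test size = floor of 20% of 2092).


Test = ⌊2092·20/100⌋ = 418
Train = 2092 - 418 = 1674

Train: 1674, Test: 418


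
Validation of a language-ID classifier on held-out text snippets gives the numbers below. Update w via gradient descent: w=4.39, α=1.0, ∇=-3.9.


w_new = w - α·∇
= 4.39 - 1.0·-3.9
= 4.39 + 3.9
= 8.29

8.29


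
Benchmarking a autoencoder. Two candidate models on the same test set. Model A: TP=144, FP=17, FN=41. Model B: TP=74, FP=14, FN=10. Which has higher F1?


Model A: P=144/161=0.8944, R=144/185=0.7784, F1=2PR/(P+R)=2TP/(2TP+FP+FN)=288/346=0.8324
Model B: P=74/88=0.8409, R=74/84=0.881, F1=2PR/(P+R)=2TP/(2TP+FP+FN)=148/172=0.8605
0.8324 < 0.8605 → Model B

Model B


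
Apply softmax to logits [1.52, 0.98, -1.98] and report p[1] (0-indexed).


Exponentials: e^1.52=4.5722, e^0.98=2.6645, e^-1.98=0.1381
Sum = 7.3748
Softmax = [0.62, 0.3613, 0.0187]
p[1] = 2.6645/7.3748 = 0.3613

0.3613


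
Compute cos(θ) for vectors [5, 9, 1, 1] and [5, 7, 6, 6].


A·B = 5·5 + 9·7 + 1·6 + 1·6 = 100
‖A‖ = √108 = 10.3923, ‖B‖ = √146 = 12.083
cos = 100/(√108·√146) = 100/√15768 = 0.7964

0.7964


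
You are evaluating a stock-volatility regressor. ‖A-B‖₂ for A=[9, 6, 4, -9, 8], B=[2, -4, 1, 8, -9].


d = √((9-2)² + (6+ 4)² + (4-1)² + (-9-8)² + (8+ 9)²)
  = √(49 + 100 + 9 + 289 + 289)
  = √736 = 27.1293

27.1293


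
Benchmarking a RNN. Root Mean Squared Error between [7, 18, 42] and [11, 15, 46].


MSE = 41/3 = 13.6667
RMSE = √(41/3) = 3.6968

3.6968


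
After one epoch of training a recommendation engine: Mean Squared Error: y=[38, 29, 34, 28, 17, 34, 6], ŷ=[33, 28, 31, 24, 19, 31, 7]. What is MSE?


Squared errors: (38-33)²=25, (29-28)²=1, (34-31)²=9, (28-24)²=16, (17-19)²=4, (34-31)²=9, (6-7)²=1
Sum = 65
MSE = 65/7 = 65/7

65/7


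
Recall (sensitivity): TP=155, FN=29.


Recall = TP/(TP+FN)
= 155/(155+29)
= 155/184 = 84.24%

84.24%


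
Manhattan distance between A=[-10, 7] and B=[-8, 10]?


d = |-10+ 8| + |7-10|
  = 2 + 3
  = 5

5


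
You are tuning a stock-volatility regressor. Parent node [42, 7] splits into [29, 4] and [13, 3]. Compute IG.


Parent = [42, 7], H_parent = 0.5917
H_left = 0.5328 (n=33), H_right = 0.6962 (n=16)
H_children = (33/49)·0.5328 + (16/49)·0.6962 = 0.5862
IG = 0.5917 - 0.5862 = 0.0055

0.0055


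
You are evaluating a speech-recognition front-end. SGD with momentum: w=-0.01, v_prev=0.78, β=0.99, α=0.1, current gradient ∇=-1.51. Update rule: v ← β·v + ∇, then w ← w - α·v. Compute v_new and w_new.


v_new = 0.99·0.78 - 1.51 = 0.7722 - 1.51 = -0.7378
w_new = -0.01 - 0.1·-0.7378 = -0.01 + 0.07378 = 0.06378

v_new=-0.7378, w_new=0.06378


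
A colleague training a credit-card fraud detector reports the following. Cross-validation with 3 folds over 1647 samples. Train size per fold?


Fold size = 1647/3 = 549
Training per fold = 1647 - 549 = 1098

1098


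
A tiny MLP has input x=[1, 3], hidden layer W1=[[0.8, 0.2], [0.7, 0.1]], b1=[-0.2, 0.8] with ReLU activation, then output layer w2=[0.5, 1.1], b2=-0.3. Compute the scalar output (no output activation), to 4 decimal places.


z1[0] = (0.8)·(1) + (0.2)·(3) - 0.2 = 1.2
z1[1] = (0.7)·(1) + (0.1)·(3) + 0.8 = 1.8
h = ReLU(z1) = [1.2, 1.8]
output = (0.5)·(1.2) + (1.1)·(1.8) - 0.3 = 2.28

2.28


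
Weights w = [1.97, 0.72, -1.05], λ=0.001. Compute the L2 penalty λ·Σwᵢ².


‖w‖₂² = (1.97)² + (0.72)² + (-1.05)²
     = 3.8809 + 0.5184 + 1.1025
     = 5.5018
λ·‖w‖₂² = 0.001·5.5018 = 0.005502

0.005502


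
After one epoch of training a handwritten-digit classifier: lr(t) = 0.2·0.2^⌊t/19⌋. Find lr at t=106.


n_drops = ⌊106/19⌋ = 5
lr = 0.2·0.2^5 = 0.2·0.00032 = 0.000064

0.000064


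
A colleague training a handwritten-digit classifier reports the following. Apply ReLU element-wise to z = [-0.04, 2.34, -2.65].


ReLU(-0.04) = max(0, -0.04) = 0.0
ReLU(2.34) = max(0, 2.34) = 2.34
ReLU(-2.65) = max(0, -2.65) = 0.0
result = [0.0, 2.34, 0.0]

[0.0, 2.34, 0.0]


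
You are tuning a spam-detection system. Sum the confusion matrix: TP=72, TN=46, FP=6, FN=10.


Total = TP + TN + FP + FN
= 72 + 46 + 6 + 10
= 134
(Predicted positive: 78, predicted negative: 56)

134


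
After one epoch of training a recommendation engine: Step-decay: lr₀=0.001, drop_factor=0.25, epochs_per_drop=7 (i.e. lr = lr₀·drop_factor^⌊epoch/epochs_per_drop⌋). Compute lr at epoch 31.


n_drops = ⌊31/7⌋ = 4
lr = 0.001·0.25^4 = 0.001·0.00390625 = 0.00000390625

0.00000390625


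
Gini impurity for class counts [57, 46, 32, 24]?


Probabilities: [57/159, 46/159, 32/159, 24/159] ≈ [0.3585, 0.2893, 0.2013, 0.1509]
Σpᵢ² = (3249 + 2116 + 1024 + 576)/159² = 6965/25281
Gini = 1 - Σpᵢ² = 1 - 6965/25281 = 0.7245

0.7245


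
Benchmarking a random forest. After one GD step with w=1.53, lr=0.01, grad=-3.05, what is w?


w_new = w - α·∇
= 1.53 - 0.01·-3.05
= 1.53 + 0.0305
= 1.5605

1.5605


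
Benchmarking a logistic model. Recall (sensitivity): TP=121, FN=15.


Recall = TP/(TP+FN)
= 121/(121+15)
= 121/136 = 88.97%

88.97%


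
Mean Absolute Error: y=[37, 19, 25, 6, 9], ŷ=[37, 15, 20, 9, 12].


Absolute errors: |37-37|=0, |19-15|=4, |25-20|=5, |6-9|=3, |9-12|=3
Sum = 15
MAE = 15/5 = 3

3


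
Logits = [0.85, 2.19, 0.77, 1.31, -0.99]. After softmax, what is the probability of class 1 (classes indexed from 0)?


Exponentials: e^0.85=2.3396, e^2.19=8.9352, e^0.77=2.1598, e^1.31=3.7062, e^-0.99=0.3716
Sum = 17.5124
Softmax = [0.1336, 0.5102, 0.1233, 0.2116, 0.0212]
p[1] = 8.9352/17.5124 = 0.5102

0.5102


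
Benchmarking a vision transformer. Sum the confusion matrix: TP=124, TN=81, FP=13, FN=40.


Total = TP + TN + FP + FN
= 124 + 81 + 13 + 40
= 258
(Predicted positive: 137, predicted negative: 121)

258


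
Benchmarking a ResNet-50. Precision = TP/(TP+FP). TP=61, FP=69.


Precision = TP/(TP+FP)
= 61/(61+69)
= 61/130 = 46.92%

46.92%


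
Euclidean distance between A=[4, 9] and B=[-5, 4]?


d = √((4+ 5)² + (9-4)²)
  = √(81 + 25)
  = √106 = 10.2956

10.2956


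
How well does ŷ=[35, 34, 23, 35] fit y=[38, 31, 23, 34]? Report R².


ȳ = 31.5
SS_res = Σ(y-ŷ)² = 19
SS_tot = Σ(y-ȳ)² = 121
R² = 1 - SS_res/SS_tot = 1 - 0.157 = 0.843

0.843


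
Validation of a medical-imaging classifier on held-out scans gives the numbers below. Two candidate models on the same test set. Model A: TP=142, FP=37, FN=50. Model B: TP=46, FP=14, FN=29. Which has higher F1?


Model A: P=142/179=0.7933, R=142/192=0.7396, F1=2PR/(P+R)=2TP/(2TP+FP+FN)=284/371=0.7655
Model B: P=46/60=0.7667, R=46/75=0.6133, F1=2PR/(P+R)=2TP/(2TP+FP+FN)=92/135=0.6815
0.7655 > 0.6815 → Model A

Model A


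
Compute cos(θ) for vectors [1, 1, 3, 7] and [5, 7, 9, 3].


A·B = 1·5 + 1·7 + 3·9 + 7·3 = 60
‖A‖ = √60 = 7.746, ‖B‖ = √164 = 12.8062
cos = 60/(√60·√164) = 60/√9840 = 0.6049

0.6049


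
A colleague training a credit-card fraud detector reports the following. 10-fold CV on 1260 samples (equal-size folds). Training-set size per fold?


Fold size = 1260/10 = 126
Training per fold = 1260 - 126 = 1134

1134


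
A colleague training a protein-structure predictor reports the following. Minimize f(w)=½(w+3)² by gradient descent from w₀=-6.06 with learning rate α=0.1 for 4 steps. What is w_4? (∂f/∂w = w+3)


step 1: grad = -6.06+3 = -3.06; w = -6.06 - 0.1·(-3.06) = -5.754
step 2: grad = -5.754+3 = -2.754; w = -5.754 - 0.1·(-2.754) = -5.4786
step 3: grad = -5.4786+3 = -2.4786; w = -5.4786 - 0.1·(-2.4786) = -5.23074
step 4: grad = -5.23074+3 = -2.23074; w = -5.23074 - 0.1·(-2.23074) = -5.007666

-5.007666


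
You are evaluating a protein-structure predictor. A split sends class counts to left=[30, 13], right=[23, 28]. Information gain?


Parent = [53, 41], H_parent = 0.9882
H_left = 0.8841 (n=43), H_right = 0.9931 (n=51)
H_children = (43/94)·0.8841 + (51/94)·0.9931 = 0.9432
IG = 0.9882 - 0.9432 = 0.045

0.045


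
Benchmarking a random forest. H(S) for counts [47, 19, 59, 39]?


Probabilities: [47/164, 19/164, 59/164, 39/164] ≈ [0.2866, 0.1159, 0.3598, 0.2378]
H = -((47/164)·log₂(47/164) + (19/164)·log₂(19/164) + (59/164)·log₂(59/164) + (39/164)·log₂(39/164))
  = 1.9003 bits

1.9003 bits


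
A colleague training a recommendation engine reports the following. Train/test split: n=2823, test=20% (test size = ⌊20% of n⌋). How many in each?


Test = ⌊2823·20/100⌋ = 564
Train = 2823 - 564 = 2259

Train: 2259, Test: 564


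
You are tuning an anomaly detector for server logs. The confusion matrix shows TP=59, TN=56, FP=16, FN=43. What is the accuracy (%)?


Accuracy = (TP+TN)/(TP+TN+FP+FN)
= (59+56)/(174)
= 115/174 = 66.09%

66.09%


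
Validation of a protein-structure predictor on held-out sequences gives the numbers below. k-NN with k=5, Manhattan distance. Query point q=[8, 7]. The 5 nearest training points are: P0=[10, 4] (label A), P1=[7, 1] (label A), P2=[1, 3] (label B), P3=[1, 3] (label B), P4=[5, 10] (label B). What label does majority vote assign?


d(q,P0) = 5  (label A)
d(q,P1) = 7  (label A)
d(q,P2) = 11  (label B)
d(q,P3) = 11  (label B)
d(q,P4) = 6  (label B)
Votes: A=2, B=3
Majority → B

B


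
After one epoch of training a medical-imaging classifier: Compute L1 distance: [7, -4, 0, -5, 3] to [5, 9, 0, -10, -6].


d = |7-5| + |-4-9| + |0-0| + |-5+ 10| + |3+ 6|
  = 2 + 13 + 0 + 5 + 9
  = 29

29


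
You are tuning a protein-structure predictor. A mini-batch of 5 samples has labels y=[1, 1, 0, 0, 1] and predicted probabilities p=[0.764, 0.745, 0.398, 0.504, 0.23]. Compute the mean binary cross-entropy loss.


L[0] = -ln(0.764) = 0.2692
L[1] = -ln(0.745) = 0.2944
L[2] = -ln(1-0.398) = -ln(0.602) = 0.5075
L[3] = -ln(1-0.504) = -ln(0.496) = 0.7012
L[4] = -ln(0.23) = 1.4697
mean = (0.2692 + 0.2944 + 0.5075 + 0.7012 + 1.4697)/5 = 0.6484

0.6484


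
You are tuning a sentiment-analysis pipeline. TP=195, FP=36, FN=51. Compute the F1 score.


Precision = 195/231 = 0.8442
Recall = 195/246 = 0.7927
F1 = 2·P·R/(P+R) = 2·TP/(2·TP+FP+FN) = 390/(390+36+51) = 390/477 = 0.8176

0.8176


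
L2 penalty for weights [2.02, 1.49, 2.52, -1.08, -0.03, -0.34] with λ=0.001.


‖w‖₂² = (2.02)² + (1.49)² + (2.52)² + (-1.08)² + (-0.03)² + (-0.34)²
     = 4.0804 + 2.2201 + 6.3504 + 1.1664 + 0.0009 + 0.1156
     = 13.9338
λ·‖w‖₂² = 0.001·13.9338 = 0.013934

0.013934


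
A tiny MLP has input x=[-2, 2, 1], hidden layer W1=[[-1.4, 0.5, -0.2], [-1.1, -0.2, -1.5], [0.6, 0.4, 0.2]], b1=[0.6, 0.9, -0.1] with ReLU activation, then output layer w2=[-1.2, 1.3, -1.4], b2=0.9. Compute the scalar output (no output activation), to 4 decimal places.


z1[0] = (-1.4)·(-2) + (0.5)·(2) + (-0.2)·(1) + 0.6 = 4.2
z1[1] = (-1.1)·(-2) + (-0.2)·(2) + (-1.5)·(1) + 0.9 = 1.2
z1[2] = (0.6)·(-2) + (0.4)·(2) + (0.2)·(1) - 0.1 = -0.3
h = ReLU(z1) = [4.2, 1.2, 0.0]
output = (-1.2)·(4.2) + (1.3)·(1.2) + (-1.4)·(0.0) + 0.9 = -2.58

-2.58


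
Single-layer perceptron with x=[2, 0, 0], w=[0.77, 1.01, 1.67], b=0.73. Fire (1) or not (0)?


z = (2)·(0.77) + (0)·(1.01) + (0)·(1.67) + 0.73
  = 2.27
step(z) = 1 (z≥0)

1


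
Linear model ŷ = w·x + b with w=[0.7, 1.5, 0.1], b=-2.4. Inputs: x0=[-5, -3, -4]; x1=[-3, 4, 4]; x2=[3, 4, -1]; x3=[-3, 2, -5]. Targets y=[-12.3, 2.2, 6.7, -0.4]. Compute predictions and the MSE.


ŷ0 = (0.7)·(-5) + (1.5)·(-3) + (0.1)·(-4) - 2.4 = -10.8
ŷ1 = (0.7)·(-3) + (1.5)·(4) + (0.1)·(4) - 2.4 = 1.9
ŷ2 = (0.7)·(3) + (1.5)·(4) + (0.1)·(-1) - 2.4 = 5.6
ŷ3 = (0.7)·(-3) + (1.5)·(2) + (0.1)·(-5) - 2.4 = -2.0
errors² = [2.25, 0.09, 1.21, 2.56]
MSE = 6.1100/4 = 1.5275

1.5275


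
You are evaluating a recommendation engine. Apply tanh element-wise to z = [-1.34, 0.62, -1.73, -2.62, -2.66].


tanh(-1.34) = -0.8717
tanh(0.62) = 0.5511
tanh(-1.73) = -0.9391
tanh(-2.62) = -0.9895
tanh(-2.66) = -0.9903
result = [-0.8717, 0.5511, -0.9391, -0.9895, -0.9903]

[-0.8717, 0.5511, -0.9391, -0.9895, -0.9903]


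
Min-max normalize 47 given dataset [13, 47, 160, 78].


min=13, max=160
(47-13)/(160-13) = 34/147 = 0.2313

0.2313


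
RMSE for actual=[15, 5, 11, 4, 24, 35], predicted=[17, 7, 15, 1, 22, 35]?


MSE = 37/6 = 6.1667
RMSE = √(37/6) = 2.4833

2.4833


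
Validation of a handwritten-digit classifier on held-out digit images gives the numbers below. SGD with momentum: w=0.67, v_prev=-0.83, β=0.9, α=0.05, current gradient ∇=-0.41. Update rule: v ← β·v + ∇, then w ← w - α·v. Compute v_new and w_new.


v_new = 0.9·-0.83 - 0.41 = -0.747 - 0.41 = -1.157
w_new = 0.67 - 0.05·-1.157 = 0.67 + 0.05785 = 0.72785

v_new=-1.157, w_new=0.72785


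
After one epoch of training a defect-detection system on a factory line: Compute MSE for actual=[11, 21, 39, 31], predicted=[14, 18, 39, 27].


Squared errors: (11-14)²=9, (21-18)²=9, (39-39)²=0, (31-27)²=16
Sum = 34
MSE = 34/4 = 17/2

17/2


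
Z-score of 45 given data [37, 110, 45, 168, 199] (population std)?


μ = 111.8, σ = 64.5334
z = (45 - 111.8)/64.5334 = -1.0351

-1.0351


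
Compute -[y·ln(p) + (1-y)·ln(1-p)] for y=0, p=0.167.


BCE = -[y·ln(p) + (1-y)·ln(1-p)]
= -0 - 1·ln(1-0.167)
= -ln(0.833) = 0.1827

0.1827


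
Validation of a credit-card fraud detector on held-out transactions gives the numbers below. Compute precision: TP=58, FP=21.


Precision = TP/(TP+FP)
= 58/(58+21)
= 58/79 = 73.42%

73.42%


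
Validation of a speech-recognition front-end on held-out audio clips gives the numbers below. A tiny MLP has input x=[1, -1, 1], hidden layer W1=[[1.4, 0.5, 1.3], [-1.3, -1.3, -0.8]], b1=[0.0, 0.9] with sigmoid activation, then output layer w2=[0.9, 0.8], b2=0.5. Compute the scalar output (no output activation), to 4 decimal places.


z1[0] = (1.4)·(1) + (0.5)·(-1) + (1.3)·(1) + 0.0 = 2.2
z1[1] = (-1.3)·(1) + (-1.3)·(-1) + (-0.8)·(1) + 0.9 = 0.1
h = sigmoid(z1) = [0.9002, 0.525]
output = (0.9)·(0.9002) + (0.8)·(0.525) + 0.5 = 1.7302

1.7302


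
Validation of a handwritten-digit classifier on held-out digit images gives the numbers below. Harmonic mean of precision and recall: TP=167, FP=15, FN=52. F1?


Precision = 167/182 = 0.9176
Recall = 167/219 = 0.7626
F1 = 2·P·R/(P+R) = 2·TP/(2·TP+FP+FN) = 334/(334+15+52) = 334/401 = 0.8329

0.8329


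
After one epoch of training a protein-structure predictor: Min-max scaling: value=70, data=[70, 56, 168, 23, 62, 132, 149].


min=23, max=168
(70-23)/(168-23) = 47/145 = 0.3241

0.3241


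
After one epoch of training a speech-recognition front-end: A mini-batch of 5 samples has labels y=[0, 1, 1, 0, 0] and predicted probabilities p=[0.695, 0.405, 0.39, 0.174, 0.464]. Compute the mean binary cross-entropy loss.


L[0] = -ln(1-0.695) = -ln(0.305) = 1.1874
L[1] = -ln(0.405) = 0.9039
L[2] = -ln(0.39) = 0.9416
L[3] = -ln(1-0.174) = -ln(0.826) = 0.1912
L[4] = -ln(1-0.464) = -ln(0.536) = 0.6236
mean = (1.1874 + 0.9039 + 0.9416 + 0.1912 + 0.6236)/5 = 0.7695

0.7695


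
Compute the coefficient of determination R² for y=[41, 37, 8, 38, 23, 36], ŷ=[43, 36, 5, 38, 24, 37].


ȳ = 30.5
SS_res = Σ(y-ŷ)² = 16
SS_tot = Σ(y-ȳ)² = 801.5
R² = 1 - SS_res/SS_tot = 1 - 0.02 = 0.98

0.98


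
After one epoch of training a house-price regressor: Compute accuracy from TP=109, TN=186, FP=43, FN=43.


Accuracy = (TP+TN)/(TP+TN+FP+FN)
= (109+186)/(381)
= 295/381 = 77.43%

77.43%


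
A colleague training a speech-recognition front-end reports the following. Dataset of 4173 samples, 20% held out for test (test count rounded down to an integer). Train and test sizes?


Test = ⌊4173·20/100⌋ = 834
Train = 4173 - 834 = 3339

Train: 3339, Test: 834


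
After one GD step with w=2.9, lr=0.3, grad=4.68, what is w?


w_new = w - α·∇
= 2.9 - 0.3·4.68
= 2.9 - 1.404
= 1.496

1.496


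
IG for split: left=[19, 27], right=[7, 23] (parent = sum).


Parent = [26, 50], H_parent = 0.9268
H_left = 0.9781 (n=46), H_right = 0.7838 (n=30)
H_children = (46/76)·0.9781 + (30/76)·0.7838 = 0.9014
IG = 0.9268 - 0.9014 = 0.0254

0.0254


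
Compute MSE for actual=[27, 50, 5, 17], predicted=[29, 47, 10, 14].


Squared errors: (27-29)²=4, (50-47)²=9, (5-10)²=25, (17-14)²=9
Sum = 47
MSE = 47/4 = 47/4

47/4


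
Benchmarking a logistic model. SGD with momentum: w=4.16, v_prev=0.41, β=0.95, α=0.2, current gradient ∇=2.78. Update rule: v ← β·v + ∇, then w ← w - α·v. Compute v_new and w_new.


v_new = 0.95·0.41 + 2.78 = 0.3895 + 2.78 = 3.1695
w_new = 4.16 - 0.2·3.1695 = 4.16 - 0.6339 = 3.5261

v_new=3.1695, w_new=3.5261


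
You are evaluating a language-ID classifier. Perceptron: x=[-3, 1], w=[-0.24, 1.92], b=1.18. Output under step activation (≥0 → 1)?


z = (-3)·(-0.24) + (1)·(1.92) + 1.18
  = 3.82
step(z) = 1 (z≥0)

1


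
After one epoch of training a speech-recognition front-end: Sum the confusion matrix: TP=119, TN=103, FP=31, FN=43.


Total = TP + TN + FP + FN
= 119 + 103 + 31 + 43
= 296
(Predicted positive: 150, predicted negative: 146)

296


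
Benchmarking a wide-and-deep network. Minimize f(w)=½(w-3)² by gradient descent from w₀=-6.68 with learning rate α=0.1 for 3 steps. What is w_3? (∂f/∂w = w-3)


step 1: grad = -6.68-3 = -9.68; w = -6.68 - 0.1·(-9.68) = -5.712
step 2: grad = -5.712-3 = -8.712; w = -5.712 - 0.1·(-8.712) = -4.8408
step 3: grad = -4.8408-3 = -7.8408; w = -4.8408 - 0.1·(-7.8408) = -4.05672

-4.05672


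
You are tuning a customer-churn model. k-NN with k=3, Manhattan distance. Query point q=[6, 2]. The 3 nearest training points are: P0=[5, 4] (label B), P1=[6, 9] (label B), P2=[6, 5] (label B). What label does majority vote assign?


d(q,P0) = 3  (label B)
d(q,P1) = 7  (label B)
d(q,P2) = 3  (label B)
Votes: A=0, B=3
Majority → B

B


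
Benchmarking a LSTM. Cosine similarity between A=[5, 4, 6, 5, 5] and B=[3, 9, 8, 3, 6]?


A·B = 5·3 + 4·9 + 6·8 + 5·3 + 5·6 = 144
‖A‖ = √127 = 11.2694, ‖B‖ = √199 = 14.1067
cos = 144/(√127·√199) = 144/√25273 = 0.9058

0.9058


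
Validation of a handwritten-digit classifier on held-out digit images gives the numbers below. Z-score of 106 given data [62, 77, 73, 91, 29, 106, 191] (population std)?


μ = 89.8571, σ = 46.9359
z = (106 - 89.8571)/46.9359 = 0.3439

0.3439


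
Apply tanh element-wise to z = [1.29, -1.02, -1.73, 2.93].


tanh(1.29) = 0.8591
tanh(-1.02) = -0.7699
tanh(-1.73) = -0.9391
tanh(2.93) = 0.9943
result = [0.8591, -0.7699, -0.9391, 0.9943]

[0.8591, -0.7699, -0.9391, 0.9943]


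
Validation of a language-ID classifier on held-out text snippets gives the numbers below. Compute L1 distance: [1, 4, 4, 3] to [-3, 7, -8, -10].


d = |1+ 3| + |4-7| + |4+ 8| + |3+ 10|
  = 4 + 3 + 12 + 13
  = 32

32


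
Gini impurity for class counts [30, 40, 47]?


Probabilities: [30/117, 40/117, 47/117] ≈ [0.2564, 0.3419, 0.4017]
Σpᵢ² = (900 + 1600 + 2209)/117² = 4709/13689
Gini = 1 - Σpᵢ² = 1 - 4709/13689 = 0.656

0.656


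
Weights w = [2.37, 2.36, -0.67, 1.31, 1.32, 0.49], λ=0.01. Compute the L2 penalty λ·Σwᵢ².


‖w‖₂² = (2.37)² + (2.36)² + (-0.67)² + (1.31)² + (1.32)² + (0.49)²
     = 5.6169 + 5.5696 + 0.4489 + 1.7161 + 1.7424 + 0.2401
     = 15.334
λ·‖w‖₂² = 0.01·15.334 = 0.15334

0.15334


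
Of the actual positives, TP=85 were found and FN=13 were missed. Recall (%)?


Recall = TP/(TP+FN)
= 85/(85+13)
= 85/98 = 86.73%

86.73%


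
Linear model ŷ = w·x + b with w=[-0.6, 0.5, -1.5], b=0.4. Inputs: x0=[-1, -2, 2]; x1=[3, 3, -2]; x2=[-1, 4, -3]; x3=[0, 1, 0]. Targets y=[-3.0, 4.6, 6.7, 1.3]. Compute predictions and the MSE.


ŷ0 = (-0.6)·(-1) + (0.5)·(-2) + (-1.5)·(2) + 0.4 = -3.0
ŷ1 = (-0.6)·(3) + (0.5)·(3) + (-1.5)·(-2) + 0.4 = 3.1
ŷ2 = (-0.6)·(-1) + (0.5)·(4) + (-1.5)·(-3) + 0.4 = 7.5
ŷ3 = (-0.6)·(0) + (0.5)·(1) + (-1.5)·(0) + 0.4 = 0.9
errors² = [0.0, 2.25, 0.64, 0.16]
MSE = 3.0500/4 = 0.7625

0.7625


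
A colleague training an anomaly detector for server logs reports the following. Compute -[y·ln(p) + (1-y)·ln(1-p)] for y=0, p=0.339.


BCE = -[y·ln(p) + (1-y)·ln(1-p)]
= -0 - 1·ln(1-0.339)
= -ln(0.661) = 0.414

0.414


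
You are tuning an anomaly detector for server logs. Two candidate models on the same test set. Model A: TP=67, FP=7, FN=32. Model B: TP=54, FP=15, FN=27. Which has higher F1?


Model A: P=67/74=0.9054, R=67/99=0.6768, F1=2PR/(P+R)=2TP/(2TP+FP+FN)=134/173=0.7746
Model B: P=54/69=0.7826, R=54/81=0.6667, F1=2PR/(P+R)=2TP/(2TP+FP+FN)=108/150=0.72
0.7746 > 0.72 → Model A

Model A


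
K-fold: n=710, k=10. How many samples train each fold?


Fold size = 710/10 = 71
Training per fold = 710 - 71 = 639

639


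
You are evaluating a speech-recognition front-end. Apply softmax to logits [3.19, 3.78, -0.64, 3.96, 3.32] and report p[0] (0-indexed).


Exponentials: e^3.19=24.2884, e^3.78=43.816, e^-0.64=0.5273, e^3.96=52.4573, e^3.32=27.6604
Sum = 148.7494
Softmax = [0.1633, 0.2946, 0.0035, 0.3527, 0.186]
p[0] = 24.2884/148.7494 = 0.1633

0.1633


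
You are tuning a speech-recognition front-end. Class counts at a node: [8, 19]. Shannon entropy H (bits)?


Probabilities: [8/27, 19/27] ≈ [0.2963, 0.7037]
H = -((8/27)·log₂(8/27) + (19/27)·log₂(19/27))
  = 0.8767 bits

0.8767 bits


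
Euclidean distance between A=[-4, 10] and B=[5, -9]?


d = √((-4-5)² + (10+ 9)²)
  = √(81 + 361)
  = √442 = 21.0238

21.0238


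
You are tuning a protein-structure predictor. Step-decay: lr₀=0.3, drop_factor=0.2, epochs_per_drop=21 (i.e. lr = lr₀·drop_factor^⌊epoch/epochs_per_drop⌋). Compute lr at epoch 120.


n_drops = ⌊120/21⌋ = 5
lr = 0.3·0.2^5 = 0.3·0.00032 = 0.000096

0.000096


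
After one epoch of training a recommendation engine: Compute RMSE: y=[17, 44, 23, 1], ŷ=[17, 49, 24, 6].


MSE = 51/4 = 12.75
RMSE = √(51/4) = 3.5707

3.5707


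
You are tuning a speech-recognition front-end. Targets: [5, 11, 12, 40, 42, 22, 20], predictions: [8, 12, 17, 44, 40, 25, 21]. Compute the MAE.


Absolute errors: |5-8|=3, |11-12|=1, |12-17|=5, |40-44|=4, |42-40|=2, |22-25|=3, |20-21|=1
Sum = 19
MAE = 19/7 = 19/7

19/7


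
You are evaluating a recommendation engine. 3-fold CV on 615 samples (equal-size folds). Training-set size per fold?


Fold size = 615/3 = 205
Training per fold = 615 - 205 = 410

410


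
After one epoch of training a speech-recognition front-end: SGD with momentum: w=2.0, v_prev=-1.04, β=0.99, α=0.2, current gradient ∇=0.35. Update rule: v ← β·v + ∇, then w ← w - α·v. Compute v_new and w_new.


v_new = 0.99·-1.04 + 0.35 = -1.0296 + 0.35 = -0.6796
w_new = 2.0 - 0.2·-0.6796 = 2.0 + 0.13592 = 2.13592

v_new=-0.6796, w_new=2.13592


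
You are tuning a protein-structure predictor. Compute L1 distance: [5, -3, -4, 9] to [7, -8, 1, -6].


d = |5-7| + |-3+ 8| + |-4-1| + |9+ 6|
  = 2 + 5 + 5 + 15
  = 27

27


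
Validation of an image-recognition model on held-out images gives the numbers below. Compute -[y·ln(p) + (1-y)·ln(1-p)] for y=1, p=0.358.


BCE = -[y·ln(p) + (1-y)·ln(1-p)]
= -1·ln(0.358) - 0
= -ln(0.358) = 1.0272

1.0272


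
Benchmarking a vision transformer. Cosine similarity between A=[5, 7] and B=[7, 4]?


A·B = 5·7 + 7·4 = 63
‖A‖ = √74 = 8.6023, ‖B‖ = √65 = 8.0623
cos = 63/(√74·√65) = 63/√4810 = 0.9084

0.9084


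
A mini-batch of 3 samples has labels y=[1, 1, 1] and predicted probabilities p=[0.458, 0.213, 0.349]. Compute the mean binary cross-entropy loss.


L[0] = -ln(0.458) = 0.7809
L[1] = -ln(0.213) = 1.5465
L[2] = -ln(0.349) = 1.0527
mean = (0.7809 + 1.5465 + 1.0527)/3 = 1.1267

1.1267


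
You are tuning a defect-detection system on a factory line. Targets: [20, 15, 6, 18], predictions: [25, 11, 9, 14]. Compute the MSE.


Squared errors: (20-25)²=25, (15-11)²=16, (6-9)²=9, (18-14)²=16
Sum = 66
MSE = 66/4 = 33/2

33/2


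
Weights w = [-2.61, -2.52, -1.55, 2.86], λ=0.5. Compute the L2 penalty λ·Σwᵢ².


‖w‖₂² = (-2.61)² + (-2.52)² + (-1.55)² + (2.86)²
     = 6.8121 + 6.3504 + 2.4025 + 8.1796
     = 23.7446
λ·‖w‖₂² = 0.5·23.7446 = 11.8723

11.8723


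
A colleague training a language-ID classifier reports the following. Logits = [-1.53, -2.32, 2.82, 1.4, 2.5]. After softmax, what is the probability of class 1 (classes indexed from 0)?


Exponentials: e^-1.53=0.2165, e^-2.32=0.0983, e^2.82=16.7769, e^1.4=4.0552, e^2.5=12.1825
Sum = 33.3294
Softmax = [0.0065, 0.0029, 0.5034, 0.1217, 0.3655]
p[1] = 0.0983/33.3294 = 0.0029

0.0029


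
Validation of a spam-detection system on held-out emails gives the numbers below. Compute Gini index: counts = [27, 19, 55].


Probabilities: [27/101, 19/101, 55/101] ≈ [0.2673, 0.1881, 0.5446]
Σpᵢ² = (729 + 361 + 3025)/101² = 4115/10201
Gini = 1 - Σpᵢ² = 1 - 4115/10201 = 0.5966

0.5966


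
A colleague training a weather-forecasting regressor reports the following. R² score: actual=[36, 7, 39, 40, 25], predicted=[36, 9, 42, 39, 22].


ȳ = 29.4
SS_res = Σ(y-ŷ)² = 23
SS_tot = Σ(y-ȳ)² = 769.2
R² = 1 - SS_res/SS_tot = 1 - 0.0299 = 0.9701

0.9701


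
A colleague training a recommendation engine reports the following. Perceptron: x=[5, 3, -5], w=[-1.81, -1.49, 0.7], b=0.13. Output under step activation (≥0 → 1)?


z = (5)·(-1.81) + (3)·(-1.49) + (-5)·(0.7) + 0.13
  = -16.89
step(z) = 0 (z<0)

0


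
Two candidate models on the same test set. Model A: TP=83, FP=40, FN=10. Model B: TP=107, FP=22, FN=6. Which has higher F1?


Model A: P=83/123=0.6748, R=83/93=0.8925, F1=2PR/(P+R)=2TP/(2TP+FP+FN)=166/216=0.7685
Model B: P=107/129=0.8295, R=107/113=0.9469, F1=2PR/(P+R)=2TP/(2TP+FP+FN)=214/242=0.8843
0.7685 < 0.8843 → Model B

Model B


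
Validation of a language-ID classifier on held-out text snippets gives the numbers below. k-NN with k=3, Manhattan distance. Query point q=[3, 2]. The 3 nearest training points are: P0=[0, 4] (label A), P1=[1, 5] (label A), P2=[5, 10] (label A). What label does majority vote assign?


d(q,P0) = 5  (label A)
d(q,P1) = 5  (label A)
d(q,P2) = 10  (label A)
Votes: A=3, B=0
Majority → A

A


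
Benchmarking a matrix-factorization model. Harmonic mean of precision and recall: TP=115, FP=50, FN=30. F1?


Precision = 115/165 = 0.697
Recall = 115/145 = 0.7931
F1 = 2·P·R/(P+R) = 2·TP/(2·TP+FP+FN) = 230/(230+50+30) = 230/310 = 0.7419

0.7419


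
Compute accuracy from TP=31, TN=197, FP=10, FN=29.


Accuracy = (TP+TN)/(TP+TN+FP+FN)
= (31+197)/(267)
= 228/267 = 85.39%

85.39%


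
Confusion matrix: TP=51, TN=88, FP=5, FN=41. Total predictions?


Total = TP + TN + FP + FN
= 51 + 88 + 5 + 41
= 185
(Predicted positive: 56, predicted negative: 129)

185


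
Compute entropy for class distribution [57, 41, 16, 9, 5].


Probabilities: [57/128, 41/128, 16/128, 9/128, 5/128] ≈ [0.4453, 0.3203, 0.125, 0.0703, 0.0391]
H = -((57/128)·log₂(57/128) + (41/128)·log₂(41/128) + (16/128)·log₂(16/128) + (9/128)·log₂(9/128) + (5/128)·log₂(5/128))
  = 1.8729 bits

1.8729 bits


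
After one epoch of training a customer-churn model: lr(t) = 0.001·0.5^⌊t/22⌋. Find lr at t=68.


n_drops = ⌊68/22⌋ = 3
lr = 0.001·0.5^3 = 0.001·0.125 = 0.000125

0.000125
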